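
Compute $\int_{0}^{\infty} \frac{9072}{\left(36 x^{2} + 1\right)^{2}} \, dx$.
$378 \pi$

Begin with the known result
$$J(a) = \int_{0}^{\infty} \frac{7}{a^{2} + x^{2}} \, dx = \frac{7 \pi}{2 a}.$$

Differentiating under the integral sign with respect to $a$,
$$\frac{dJ}{da} = \int_{0}^{\infty} - \frac{14 a}{\left(a^{2} + x^{2}\right)^{2}} \, dx = - \frac{7 \pi}{2 a^{2}},$$
so $\int_{0}^{\infty} \frac{7}{\left(a^{2} + x^{2}\right)^{2}} \, dx = \frac{7 \pi}{4 a^{3}}$.

Setting $a = \frac{1}{6}$:
$$I = 378 \pi.$$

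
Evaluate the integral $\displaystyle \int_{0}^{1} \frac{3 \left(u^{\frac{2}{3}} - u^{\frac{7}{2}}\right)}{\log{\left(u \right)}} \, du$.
$\log{\left(\frac{1000}{19683} \right)}$

Introduce a parameter $a$ in the exponent: let $I(a) = \int_{0}^{1} \frac{3 \left(- u^{\frac{7}{2}} + u^{a}\right)}{\log{\left(u \right)}} \, du$.

Since $\dfrac{\partial}{\partial a}\,u^{a} = u^{a} \ln u$, the $\ln u$ in the denominator cancels and
$$\frac{dI}{da} = \int_{0}^{1} 3 u^{a} \, du = 3 \left[\frac{u^{a+1}}{a+1}\right]_0^1 = \frac{3}{a + 1}.$$

Integrating with respect to $a$ gives $I(a) = \log{\left(\frac{8 \left(a + 1\right)^{3}}{729} \right)} + C$.

At $a = \frac{7}{2}$ the integrand is identically $0$, so $I(\frac{7}{2}) = 0$. The closed form gives $0$, hence $C = 0$.

Setting $a = \frac{2}{3}$:
$$I = \log{\left(\frac{1000}{19683} \right)}.$$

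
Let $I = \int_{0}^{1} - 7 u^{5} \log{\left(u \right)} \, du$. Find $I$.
$\frac{7}{36}$

Begin with the known integral
$$J(a) = \int_{0}^{1} - 7 u^{a} \, du = - \frac{7}{a + 1}.$$

Differentiating under the integral sign brings down a factor of $\ln u$:
$$\frac{dJ}{da} = \int_{0}^{1} - 7 u^{a} \log{\left(u \right)} \, du = \frac{7}{\left(a + 1\right)^{2}}.$$

The integral on the left is $I$, so $I = \frac{7}{\left(a + 1\right)^{2}}$.

Setting $a = 5$:
$$I = \frac{7}{36}.$$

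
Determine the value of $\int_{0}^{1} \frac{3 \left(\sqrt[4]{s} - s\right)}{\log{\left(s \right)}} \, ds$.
$\log{\left(\frac{125}{512} \right)}$

Consider the one-parameter family: let $I(a) = \int_{0}^{1} \frac{3 \left(- s + s^{a}\right)}{\log{\left(s \right)}} \, ds$.

Since $\dfrac{\partial}{\partial a}\,s^{a} = s^{a} \ln s$, the $\ln s$ in the denominator cancels and
$$\frac{dI}{da} = \int_{0}^{1} 3 s^{a} \, ds = 3 \left[\frac{s^{a+1}}{a+1}\right]_0^1 = \frac{3}{a + 1}.$$

Integrating with respect to $a$ gives $I(a) = \log{\left(\frac{\left(a + 1\right)^{3}}{8} \right)} + C$.

At $a = 1$ the integrand is identically $0$, so $I(1) = 0$. The closed form gives $0$, hence $C = 0$.

Setting $a = \frac{1}{4}$:
$$I = \log{\left(\frac{125}{512} \right)}.$$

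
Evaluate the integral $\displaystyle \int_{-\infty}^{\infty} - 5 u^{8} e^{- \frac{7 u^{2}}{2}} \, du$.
$- \frac{75 \sqrt{14} \sqrt{\pi}}{2401}$

Consider the simpler parametrised integral
$$J(a) = \int_{-\infty}^{\infty} - 5 e^{- a u^{2}} \, du = - \frac{5 \sqrt{\pi}}{\sqrt{a}}.$$

Differentiating under the integral sign brings down a factor of $(-u^2)$:
$$\frac{dJ}{da} = \int_{-\infty}^{\infty} 5 u^{2} e^{- a u^{2}} \, du = \frac{5 \sqrt{\pi}}{2 a^{\frac{3}{2}}}.$$

Repeating $4$ times in total — each differentiation brings down another $(-u^2)$ — gives
$$\frac{d^{4}J}{da^{4}} = \int_{-\infty}^{\infty} - 5 u^{8} e^{- a u^{2}} \, du = - \frac{525 \sqrt{\pi}}{16 a^{\frac{9}{2}}},$$
and the integrand here is exactly the target integrand, so $I = - \frac{525 \sqrt{\pi}}{16 a^{\frac{9}{2}}}$.

Setting $a = \frac{7}{2}$:
$$I = - \frac{75 \sqrt{14} \sqrt{\pi}}{2401}.$$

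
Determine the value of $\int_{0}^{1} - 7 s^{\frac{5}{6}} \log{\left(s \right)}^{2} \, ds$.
$- \frac{3024}{1331}$

Begin with the known integral
$$J(a) = \int_{0}^{1} - 7 s^{a} \, ds = - \frac{7}{a + 1}.$$

Differentiating under the integral sign brings down a factor of $\ln s$:
$$\frac{dJ}{da} = \int_{0}^{1} - 7 s^{a} \log{\left(s \right)} \, ds = \frac{7}{\left(a + 1\right)^{2}}.$$

Repeating twice in total — each differentiation brings down another $\ln s$ — gives
$$\frac{d^{2}J}{da^{2}} = \int_{0}^{1} - 7 s^{a} \log{\left(s \right)}^{2} \, ds = - \frac{14}{\left(a + 1\right)^{3}},$$
and the integrand here is exactly the target integrand, so $I = - \frac{14}{\left(a + 1\right)^{3}}$.

Setting $a = \frac{5}{6}$:
$$I = - \frac{3024}{1331}.$$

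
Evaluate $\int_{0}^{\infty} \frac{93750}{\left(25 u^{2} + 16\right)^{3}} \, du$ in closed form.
$\frac{28125 \pi}{8192}$

Recall the elementary integral
$$J(a) = \int_{0}^{\infty} \frac{6}{a^{2} + u^{2}} \, du = \frac{3 \pi}{a}.$$

Differentiating under the integral sign with respect to $a$,
$$\frac{dJ}{da} = \int_{0}^{\infty} - \frac{12 a}{\left(a^{2} + u^{2}\right)^{2}} \, du = - \frac{3 \pi}{a^{2}},$$
so $\int_{0}^{\infty} \frac{6}{\left(a^{2} + u^{2}\right)^{2}} \, du = \frac{3 \pi}{2 a^{3}}$.

Repeating — each differentiation of $1/(u^2+a^2)^j$ produces $-2ja/(u^2+a^2)^{j+1}$ — and dividing through by $-2ja$ at each step yields, after $2$ differentiations in total,
$$\int_{0}^{\infty} \frac{6}{\left(a^{2} + u^{2}\right)^{3}} \, du = \frac{9 \pi}{8 a^{5}}.$$

Setting $a = \frac{4}{5}$:
$$I = \frac{28125 \pi}{8192}.$$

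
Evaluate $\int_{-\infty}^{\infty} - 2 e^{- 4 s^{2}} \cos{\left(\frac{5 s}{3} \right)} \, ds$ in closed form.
$- \frac{\sqrt{\pi}}{e^{\frac{25}{144}}}$

Let $b$ denote the cosine frequency and define $I(b) = \int_{-\infty}^{\infty} - 2 e^{- 4 s^{2}} \cos{\left(b s \right)} \, ds$.

Differentiating under the integral sign,
$$I'(b) = \int_{-\infty}^{\infty} 2 s e^{- 4 s^{2}} \sin{\left(b s \right)} \, ds.$$

Integrate $\int_{-\infty}^{\infty} s \sin(b s)\, e^{- 4 s^{2}}\, ds$ by parts with $u = \sin(b s)$ and $dv = s\, e^{- 4 s^{2}}\, ds$, giving $v = - \frac{e^{- 4 s^{2}}}{8}$. The boundary term vanishes and
$$\int_{-\infty}^{\infty} s \sin(b s)\, e^{- 4 s^{2}}\, ds = \frac{b}{8} \int_{-\infty}^{\infty} \cos(b s)\, e^{- 4 s^{2}}\, ds,$$
so $I'(b) = - \frac{b}{8}\, I(b)$.

This is a separable first-order ODE; solving with the initial condition $I(0) = \int_{-\infty}^{\infty} - 2 e^{- 4 s^{2}}\,ds = - \sqrt{\pi}$ gives
$$I(b) = - \sqrt{\pi} e^{- \frac{b^{2}}{16}}.$$

Setting $b = \frac{5}{3}$:
$$I = - \frac{\sqrt{\pi}}{e^{\frac{25}{144}}}.$$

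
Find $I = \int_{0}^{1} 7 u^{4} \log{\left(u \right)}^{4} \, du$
$\frac{168}{3125}$

Begin with the known integral
$$J(a) = \int_{0}^{1} 7 u^{a} \, du = \frac{7}{a + 1}.$$

Differentiating under the integral sign brings down a factor of $\ln u$:
$$\frac{dJ}{da} = \int_{0}^{1} 7 u^{a} \log{\left(u \right)} \, du = - \frac{7}{\left(a + 1\right)^{2}}.$$

Repeating $4$ times in total — each differentiation brings down another $\ln u$ — gives
$$\frac{d^{4}J}{da^{4}} = \int_{0}^{1} 7 u^{a} \log{\left(u \right)}^{4} \, du = \frac{168}{\left(a + 1\right)^{5}},$$
and the integrand here is exactly the target integrand, so $I = \frac{168}{\left(a + 1\right)^{5}}$.

Setting $a = 4$:
$$I = \frac{168}{3125}.$$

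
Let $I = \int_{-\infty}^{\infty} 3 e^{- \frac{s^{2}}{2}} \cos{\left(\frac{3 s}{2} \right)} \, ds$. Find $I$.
$\frac{3 \sqrt{2} \sqrt{\pi}}{e^{\frac{9}{8}}}$

Treat the cosine frequency as a parameter and define $I(b) = \int_{-\infty}^{\infty} 3 e^{- \frac{s^{2}}{2}} \cos{\left(b s \right)} \, ds$.

Differentiating under the integral sign,
$$I'(b) = \int_{-\infty}^{\infty} - 3 s e^{- \frac{s^{2}}{2}} \sin{\left(b s \right)} \, ds.$$

Integrate $\int_{-\infty}^{\infty} s \sin(b s)\, e^{- \frac{s^{2}}{2}}\, ds$ by parts with $u = \sin(b s)$ and $dv = s\, e^{- \frac{s^{2}}{2}}\, ds$, giving $v = - e^{- \frac{s^{2}}{2}}$. The boundary term vanishes and
$$\int_{-\infty}^{\infty} s \sin(b s)\, e^{- \frac{s^{2}}{2}}\, ds = b \int_{-\infty}^{\infty} \cos(b s)\, e^{- \frac{s^{2}}{2}}\, ds,$$
so $I'(b) = - b\, I(b)$.

This is a separable first-order ODE; solving with the initial condition $I(0) = \int_{-\infty}^{\infty} 3 e^{- \frac{s^{2}}{2}}\,ds = 3 \sqrt{2} \sqrt{\pi}$ gives
$$I(b) = 3 \sqrt{2} \sqrt{\pi} e^{- \frac{b^{2}}{2}}.$$

Setting $b = \frac{3}{2}$:
$$I = \frac{3 \sqrt{2} \sqrt{\pi}}{e^{\frac{9}{8}}}.$$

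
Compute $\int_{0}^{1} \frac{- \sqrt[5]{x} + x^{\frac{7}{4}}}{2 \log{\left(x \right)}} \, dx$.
$- \log{\left(12 \right)} + \frac{\log{\left(330 \right)}}{2}$

Replace the exponent $\frac{7}{4}$ by a parameter $a$: let $I(a) = \int_{0}^{1} \frac{- \sqrt[5]{x} + x^{a}}{2 \log{\left(x \right)}} \, dx$.

Since $\dfrac{\partial}{\partial a}\,x^{a} = x^{a} \ln x$, the $\ln x$ in the denominator cancels and
$$\frac{dI}{da} = \int_{0}^{1} \frac{1}{2} x^{a} \, dx = \frac{1}{2} \left[\frac{x^{a+1}}{a+1}\right]_0^1 = \frac{1}{2 \left(a + 1\right)}.$$

Integrating with respect to $a$ gives $I(a) = \log{\left(\frac{\sqrt{30} \sqrt{a + 1}}{6} \right)} + C$.

At $a = \frac{1}{5}$ the integrand is identically $0$, so $I(\frac{1}{5}) = 0$. The closed form gives $0$, hence $C = 0$.

Setting $a = \frac{7}{4}$:
$$I = - \log{\left(12 \right)} + \frac{\log{\left(330 \right)}}{2}.$$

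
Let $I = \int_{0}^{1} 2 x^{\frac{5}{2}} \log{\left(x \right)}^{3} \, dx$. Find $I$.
$- \frac{192}{2401}$

Start from the elementary integral
$$J(a) = \int_{0}^{1} 2 x^{a} \, dx = \frac{2}{a + 1}.$$

Differentiating under the integral sign brings down a factor of $\ln x$:
$$\frac{dJ}{da} = \int_{0}^{1} 2 x^{a} \log{\left(x \right)} \, dx = - \frac{2}{\left(a + 1\right)^{2}}.$$

Repeating $3$ times in total — each differentiation brings down another $\ln x$ — gives
$$\frac{d^{3}J}{da^{3}} = \int_{0}^{1} 2 x^{a} \log{\left(x \right)}^{3} \, dx = - \frac{12}{\left(a + 1\right)^{4}},$$
and the integrand here is exactly the target integrand, so $I = - \frac{12}{\left(a + 1\right)^{4}}$.

Setting $a = \frac{5}{2}$:
$$I = - \frac{192}{2401}.$$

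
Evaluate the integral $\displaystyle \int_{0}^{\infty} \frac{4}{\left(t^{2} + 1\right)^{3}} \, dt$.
$\frac{3 \pi}{4}$

Begin with the known result
$$J(a) = \int_{0}^{\infty} \frac{4}{a^{2} + t^{2}} \, dt = \frac{2 \pi}{a}.$$

Differentiating under the integral sign with respect to $a$,
$$\frac{dJ}{da} = \int_{0}^{\infty} - \frac{8 a}{\left(a^{2} + t^{2}\right)^{2}} \, dt = - \frac{2 \pi}{a^{2}},$$
so $\int_{0}^{\infty} \frac{4}{\left(a^{2} + t^{2}\right)^{2}} \, dt = \frac{\pi}{a^{3}}$.

Repeating — each differentiation of $1/(t^2+a^2)^j$ produces $-2ja/(t^2+a^2)^{j+1}$ — and dividing through by $-2ja$ at each step yields, after $2$ differentiations in total,
$$\int_{0}^{\infty} \frac{4}{\left(a^{2} + t^{2}\right)^{3}} \, dt = \frac{3 \pi}{4 a^{5}}.$$

Setting $a = 1$:
$$I = \frac{3 \pi}{4}.$$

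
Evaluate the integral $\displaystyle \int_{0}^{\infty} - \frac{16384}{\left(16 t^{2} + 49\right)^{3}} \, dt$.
$- \frac{768 \pi}{16807}$

Start from the standard arctangent integral
$$J(a) = \int_{0}^{\infty} - \frac{4}{a^{2} + t^{2}} \, dt = - \frac{2 \pi}{a}.$$

Differentiating under the integral sign with respect to $a$,
$$\frac{dJ}{da} = \int_{0}^{\infty} \frac{8 a}{\left(a^{2} + t^{2}\right)^{2}} \, dt = \frac{2 \pi}{a^{2}},$$
so $\int_{0}^{\infty} - \frac{4}{\left(a^{2} + t^{2}\right)^{2}} \, dt = - \frac{\pi}{a^{3}}$.

Repeating — each differentiation of $1/(t^2+a^2)^j$ produces $-2ja/(t^2+a^2)^{j+1}$ — and dividing through by $-2ja$ at each step yields, after $2$ differentiations in total,
$$\int_{0}^{\infty} - \frac{4}{\left(a^{2} + t^{2}\right)^{3}} \, dt = - \frac{3 \pi}{4 a^{5}}.$$

Setting $a = \frac{7}{4}$:
$$I = - \frac{768 \pi}{16807}.$$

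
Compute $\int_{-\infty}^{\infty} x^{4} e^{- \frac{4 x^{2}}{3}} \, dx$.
$\frac{27 \sqrt{3} \sqrt{\pi}}{128}$

Begin with the known integral
$$J(a) = \int_{-\infty}^{\infty} e^{- a x^{2}} \, dx = \frac{\sqrt{\pi}}{\sqrt{a}}.$$

Differentiating under the integral sign brings down a factor of $(-x^2)$:
$$\frac{dJ}{da} = \int_{-\infty}^{\infty} - x^{2} e^{- a x^{2}} \, dx = - \frac{\sqrt{\pi}}{2 a^{\frac{3}{2}}}.$$

Repeating twice in total — each differentiation brings down another $(-x^2)$ — gives
$$\frac{d^{2}J}{da^{2}} = \int_{-\infty}^{\infty} x^{4} e^{- a x^{2}} \, dx = \frac{3 \sqrt{\pi}}{4 a^{\frac{5}{2}}},$$
and the integrand here is exactly the target integrand, so $I = \frac{3 \sqrt{\pi}}{4 a^{\frac{5}{2}}}$.

Setting $a = \frac{4}{3}$:
$$I = \frac{27 \sqrt{3} \sqrt{\pi}}{128}.$$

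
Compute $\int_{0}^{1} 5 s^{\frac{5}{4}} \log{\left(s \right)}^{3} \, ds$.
$- \frac{2560}{2187}$

Start from the elementary integral
$$J(a) = \int_{0}^{1} 5 s^{a} \, ds = \frac{5}{a + 1}.$$

Differentiating under the integral sign brings down a factor of $\ln s$:
$$\frac{dJ}{da} = \int_{0}^{1} 5 s^{a} \log{\left(s \right)} \, ds = - \frac{5}{\left(a + 1\right)^{2}}.$$

Repeating $3$ times in total — each differentiation brings down another $\ln s$ — gives
$$\frac{d^{3}J}{da^{3}} = \int_{0}^{1} 5 s^{a} \log{\left(s \right)}^{3} \, ds = - \frac{30}{\left(a + 1\right)^{4}},$$
and the integrand here is exactly the target integrand, so $I = - \frac{30}{\left(a + 1\right)^{4}}$.

Setting $a = \frac{5}{4}$:
$$I = - \frac{2560}{2187}.$$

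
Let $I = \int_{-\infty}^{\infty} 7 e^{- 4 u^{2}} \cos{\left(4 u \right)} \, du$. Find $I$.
$\frac{7 \sqrt{\pi}}{2 e}$

Let $b$ denote the cosine frequency and define $I(b) = \int_{-\infty}^{\infty} 7 e^{- 4 u^{2}} \cos{\left(b u \right)} \, du$.

Differentiating under the integral sign,
$$I'(b) = \int_{-\infty}^{\infty} - 7 u e^{- 4 u^{2}} \sin{\left(b u \right)} \, du.$$

Integrate $\int_{-\infty}^{\infty} u \sin(b u)\, e^{- 4 u^{2}}\, du$ by parts with $w = \sin(b u)$ and $dv = u\, e^{- 4 u^{2}}\, du$, giving $v = - \frac{e^{- 4 u^{2}}}{8}$. The boundary term vanishes and
$$\int_{-\infty}^{\infty} u \sin(b u)\, e^{- 4 u^{2}}\, du = \frac{b}{8} \int_{-\infty}^{\infty} \cos(b u)\, e^{- 4 u^{2}}\, du,$$
so $I'(b) = - \frac{b}{8}\, I(b)$.

This is a separable first-order ODE; solving with the initial condition $I(0) = \int_{-\infty}^{\infty} 7 e^{- 4 u^{2}}\,du = \frac{7 \sqrt{\pi}}{2}$ gives
$$I(b) = \frac{7 \sqrt{\pi} e^{- \frac{b^{2}}{16}}}{2}.$$

Setting $b = 4$:
$$I = \frac{7 \sqrt{\pi}}{2 e}.$$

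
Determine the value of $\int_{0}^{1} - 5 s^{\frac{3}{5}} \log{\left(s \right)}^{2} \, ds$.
$- \frac{625}{256}$

Start from the elementary integral
$$J(a) = \int_{0}^{1} - 5 s^{a} \, ds = - \frac{5}{a + 1}.$$

Differentiating under the integral sign brings down a factor of $\ln s$:
$$\frac{dJ}{da} = \int_{0}^{1} - 5 s^{a} \log{\left(s \right)} \, ds = \frac{5}{\left(a + 1\right)^{2}}.$$

Repeating twice in total — each differentiation brings down another $\ln s$ — gives
$$\frac{d^{2}J}{da^{2}} = \int_{0}^{1} - 5 s^{a} \log{\left(s \right)}^{2} \, ds = - \frac{10}{\left(a + 1\right)^{3}},$$
and the integrand here is exactly the target integrand, so $I = - \frac{10}{\left(a + 1\right)^{3}}$.

Setting $a = \frac{3}{5}$:
$$I = - \frac{625}{256}.$$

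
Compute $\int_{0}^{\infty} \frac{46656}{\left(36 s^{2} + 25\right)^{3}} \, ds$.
$\frac{1458 \pi}{3125}$

Begin with the known result
$$J(a) = \int_{0}^{\infty} \frac{1}{a^{2} + s^{2}} \, ds = \frac{\pi}{2 a}.$$

Differentiating under the integral sign with respect to $a$,
$$\frac{dJ}{da} = \int_{0}^{\infty} - \frac{2 a}{\left(a^{2} + s^{2}\right)^{2}} \, ds = - \frac{\pi}{2 a^{2}},$$
so $\int_{0}^{\infty} \frac{1}{\left(a^{2} + s^{2}\right)^{2}} \, ds = \frac{\pi}{4 a^{3}}$.

Repeating — each differentiation of $1/(s^2+a^2)^j$ produces $-2ja/(s^2+a^2)^{j+1}$ — and dividing through by $-2ja$ at each step yields, after $2$ differentiations in total,
$$\int_{0}^{\infty} \frac{1}{\left(a^{2} + s^{2}\right)^{3}} \, ds = \frac{3 \pi}{16 a^{5}}.$$

Setting $a = \frac{5}{6}$:
$$I = \frac{1458 \pi}{3125}.$$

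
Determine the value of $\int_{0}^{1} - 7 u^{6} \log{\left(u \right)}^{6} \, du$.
$- \frac{720}{117649}$

Start from the elementary integral
$$J(a) = \int_{0}^{1} - 7 u^{a} \, du = - \frac{7}{a + 1}.$$

Differentiating under the integral sign brings down a factor of $\ln u$:
$$\frac{dJ}{da} = \int_{0}^{1} - 7 u^{a} \log{\left(u \right)} \, du = \frac{7}{\left(a + 1\right)^{2}}.$$

Repeating $6$ times in total — each differentiation brings down another $\ln u$ — gives
$$\frac{d^{6}J}{da^{6}} = \int_{0}^{1} - 7 u^{a} \log{\left(u \right)}^{6} \, du = - \frac{5040}{\left(a + 1\right)^{7}},$$
and the integrand here is exactly the target integrand, so $I = - \frac{5040}{\left(a + 1\right)^{7}}$.

Setting $a = 6$:
$$I = - \frac{720}{117649}.$$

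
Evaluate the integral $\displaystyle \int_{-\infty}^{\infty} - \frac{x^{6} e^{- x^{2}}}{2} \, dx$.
$- \frac{15 \sqrt{\pi}}{16}$

Consider the simpler parametrised integral
$$J(a) = \int_{-\infty}^{\infty} - \frac{e^{- a x^{2}}}{2} \, dx = - \frac{\sqrt{\pi}}{2 \sqrt{a}}.$$

Differentiating under the integral sign brings down a factor of $(-x^2)$:
$$\frac{dJ}{da} = \int_{-\infty}^{\infty} \frac{x^{2} e^{- a x^{2}}}{2} \, dx = \frac{\sqrt{\pi}}{4 a^{\frac{3}{2}}}.$$

Repeating $3$ times in total — each differentiation brings down another $(-x^2)$ — gives
$$\frac{d^{3}J}{da^{3}} = \int_{-\infty}^{\infty} \frac{x^{6} e^{- a x^{2}}}{2} \, dx = \frac{15 \sqrt{\pi}}{16 a^{\frac{7}{2}}},$$
and the integrand here is $(-1)^{3}$ times the target integrand, so $I = (-1)^{3}\,\frac{d^{3}J}{da^{3}} = - \frac{15 \sqrt{\pi}}{16 a^{\frac{7}{2}}}$.

Setting $a = 1$:
$$I = - \frac{15 \sqrt{\pi}}{16}.$$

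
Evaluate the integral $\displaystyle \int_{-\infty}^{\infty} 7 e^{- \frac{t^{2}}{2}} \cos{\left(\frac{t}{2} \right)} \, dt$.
$\frac{7 \sqrt{2} \sqrt{\pi}}{e^{\frac{1}{8}}}$

Treat the cosine frequency as a parameter and define $I(b) = \int_{-\infty}^{\infty} 7 e^{- \frac{t^{2}}{2}} \cos{\left(b t \right)} \, dt$.

Differentiating under the integral sign,
$$I'(b) = \int_{-\infty}^{\infty} - 7 t e^{- \frac{t^{2}}{2}} \sin{\left(b t \right)} \, dt.$$

Integrate $\int_{-\infty}^{\infty} t \sin(b t)\, e^{- \frac{t^{2}}{2}}\, dt$ by parts with $u = \sin(b t)$ and $dv = t\, e^{- \frac{t^{2}}{2}}\, dt$, giving $v = - e^{- \frac{t^{2}}{2}}$. The boundary term vanishes and
$$\int_{-\infty}^{\infty} t \sin(b t)\, e^{- \frac{t^{2}}{2}}\, dt = b \int_{-\infty}^{\infty} \cos(b t)\, e^{- \frac{t^{2}}{2}}\, dt,$$
so $I'(b) = - b\, I(b)$.

This is a separable first-order ODE; solving with the initial condition $I(0) = \int_{-\infty}^{\infty} 7 e^{- \frac{t^{2}}{2}}\,dt = 7 \sqrt{2} \sqrt{\pi}$ gives
$$I(b) = 7 \sqrt{2} \sqrt{\pi} e^{- \frac{b^{2}}{2}}.$$

Setting $b = \frac{1}{2}$:
$$I = \frac{7 \sqrt{2} \sqrt{\pi}}{e^{\frac{1}{8}}}.$$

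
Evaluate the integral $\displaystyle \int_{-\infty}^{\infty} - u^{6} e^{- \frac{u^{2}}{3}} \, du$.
$- \frac{405 \sqrt{3} \sqrt{\pi}}{8}$

Start from the elementary integral
$$J(a) = \int_{-\infty}^{\infty} - e^{- a u^{2}} \, du = - \frac{\sqrt{\pi}}{\sqrt{a}}.$$

Differentiating under the integral sign brings down a factor of $(-u^2)$:
$$\frac{dJ}{da} = \int_{-\infty}^{\infty} u^{2} e^{- a u^{2}} \, du = \frac{\sqrt{\pi}}{2 a^{\frac{3}{2}}}.$$

Repeating $3$ times in total — each differentiation brings down another $(-u^2)$ — gives
$$\frac{d^{3}J}{da^{3}} = \int_{-\infty}^{\infty} u^{6} e^{- a u^{2}} \, du = \frac{15 \sqrt{\pi}}{8 a^{\frac{7}{2}}},$$
and the integrand here is $(-1)^{3}$ times the target integrand, so $I = (-1)^{3}\,\frac{d^{3}J}{da^{3}} = - \frac{15 \sqrt{\pi}}{8 a^{\frac{7}{2}}}$.

Setting $a = \frac{1}{3}$:
$$I = - \frac{405 \sqrt{3} \sqrt{\pi}}{8}.$$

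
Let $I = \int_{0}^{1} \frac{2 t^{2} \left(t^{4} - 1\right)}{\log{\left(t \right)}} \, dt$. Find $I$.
$\log{\left(\frac{49}{9} \right)}$

Consider the one-parameter family: let $I(a) = \int_{0}^{1} \frac{2 \left(- t^{2} + t^{a}\right)}{\log{\left(t \right)}} \, dt$.

Since $\dfrac{\partial}{\partial a}\,t^{a} = t^{a} \ln t$, the $\ln t$ in the denominator cancels and
$$\frac{dI}{da} = \int_{0}^{1} 2 t^{a} \, dt = 2 \left[\frac{t^{a+1}}{a+1}\right]_0^1 = \frac{2}{a + 1}.$$

Integrating with respect to $a$ gives $I(a) = \log{\left(\frac{\left(a + 1\right)^{2}}{9} \right)} + C$.

At $a = 2$ the integrand is identically $0$, so $I(2) = 0$. The closed form gives $0$, hence $C = 0$.

Setting $a = 6$:
$$I = \log{\left(\frac{49}{9} \right)}.$$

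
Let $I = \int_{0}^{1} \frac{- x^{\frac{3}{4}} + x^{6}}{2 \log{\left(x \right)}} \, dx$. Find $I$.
$\log{\left(2 \right)}$

Replace the exponent $\frac{3}{4}$ by a parameter $a$: let $I(a) = \int_{0}^{1} \frac{x^{6} - x^{a}}{2 \log{\left(x \right)}} \, dx$.

Since $\dfrac{\partial}{\partial a}\,x^{a} = x^{a} \ln x$, the $\ln x$ in the denominator cancels and
$$\frac{dI}{da} = \int_{0}^{1} - \frac{1}{2} x^{a} \, dx = - \frac{1}{2} \left[\frac{x^{a+1}}{a+1}\right]_0^1 = - \frac{1}{2 a + 2}.$$

Integrating with respect to $a$ gives $I(a) = - \frac{\log{\left(a + 1 \right)}}{2} + \frac{\log{\left(7 \right)}}{2} + C$.

At $a = 6$ the integrand is identically $0$, so $I(6) = 0$. The closed form gives $0$, hence $C = 0$.

Setting $a = \frac{3}{4}$:
$$I = \log{\left(2 \right)}.$$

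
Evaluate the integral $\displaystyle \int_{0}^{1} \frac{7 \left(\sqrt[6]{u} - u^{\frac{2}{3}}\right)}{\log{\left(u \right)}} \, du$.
$\log{\left(\frac{823543}{10000000} \right)}$

Consider the one-parameter family: let $I(a) = \int_{0}^{1} \frac{7 \left(- u^{\frac{2}{3}} + u^{a}\right)}{\log{\left(u \right)}} \, du$.

Since $\dfrac{\partial}{\partial a}\,u^{a} = u^{a} \ln u$, the $\ln u$ in the denominator cancels and
$$\frac{dI}{da} = \int_{0}^{1} 7 u^{a} \, du = 7 \left[\frac{u^{a+1}}{a+1}\right]_0^1 = \frac{7}{a + 1}.$$

Integrating with respect to $a$ gives $I(a) = \log{\left(\frac{2187 \left(a + 1\right)^{7}}{78125} \right)} + C$.

At $a = \frac{2}{3}$ the integrand is identically $0$, so $I(\frac{2}{3}) = 0$. The closed form gives $0$, hence $C = 0$.

Setting $a = \frac{1}{6}$:
$$I = \log{\left(\frac{823543}{10000000} \right)}.$$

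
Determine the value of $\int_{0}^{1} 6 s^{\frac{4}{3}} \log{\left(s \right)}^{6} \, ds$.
$\frac{9447840}{823543}$

Begin with the known integral
$$J(a) = \int_{0}^{1} 6 s^{a} \, ds = \frac{6}{a + 1}.$$

Differentiating under the integral sign brings down a factor of $\ln s$:
$$\frac{dJ}{da} = \int_{0}^{1} 6 s^{a} \log{\left(s \right)} \, ds = - \frac{6}{\left(a + 1\right)^{2}}.$$

Repeating $6$ times in total — each differentiation brings down another $\ln s$ — gives
$$\frac{d^{6}J}{da^{6}} = \int_{0}^{1} 6 s^{a} \log{\left(s \right)}^{6} \, ds = \frac{4320}{\left(a + 1\right)^{7}},$$
and the integrand here is exactly the target integrand, so $I = \frac{4320}{\left(a + 1\right)^{7}}$.

Setting $a = \frac{4}{3}$:
$$I = \frac{9447840}{823543}.$$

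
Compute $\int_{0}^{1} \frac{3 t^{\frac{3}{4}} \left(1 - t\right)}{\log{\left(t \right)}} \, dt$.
$- \log{\left(\frac{1331}{343} \right)}$

Introduce a parameter $a$ in the exponent: let $I(a) = \int_{0}^{1} \frac{3 \left(t^{\frac{3}{4}} - t^{a}\right)}{\log{\left(t \right)}} \, dt$.

Since $\dfrac{\partial}{\partial a}\,t^{a} = t^{a} \ln t$, the $\ln t$ in the denominator cancels and
$$\frac{dI}{da} = \int_{0}^{1} -3 t^{a} \, dt = -3 \left[\frac{t^{a+1}}{a+1}\right]_0^1 = - \frac{3}{a + 1}.$$

Integrating with respect to $a$ gives $I(a) = - \log{\left(\frac{64 \left(a + 1\right)^{3}}{343} \right)} + C$.

At $a = \frac{3}{4}$ the integrand is identically $0$, so $I(\frac{3}{4}) = 0$. The closed form gives $0$, hence $C = 0$.

Setting $a = \frac{7}{4}$:
$$I = - \log{\left(\frac{1331}{343} \right)}.$$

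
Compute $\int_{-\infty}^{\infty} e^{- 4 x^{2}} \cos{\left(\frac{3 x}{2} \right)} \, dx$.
$\frac{\sqrt{\pi}}{2 e^{\frac{9}{64}}}$

Let $b$ denote the cosine frequency and define $I(b) = \int_{-\infty}^{\infty} e^{- 4 x^{2}} \cos{\left(b x \right)} \, dx$.

Differentiating under the integral sign,
$$I'(b) = \int_{-\infty}^{\infty} - x e^{- 4 x^{2}} \sin{\left(b x \right)} \, dx.$$

Integrate $\int_{-\infty}^{\infty} x \sin(b x)\, e^{- 4 x^{2}}\, dx$ by parts with $u = \sin(b x)$ and $dv = x\, e^{- 4 x^{2}}\, dx$, giving $v = - \frac{e^{- 4 x^{2}}}{8}$. The boundary term vanishes and
$$\int_{-\infty}^{\infty} x \sin(b x)\, e^{- 4 x^{2}}\, dx = \frac{b}{8} \int_{-\infty}^{\infty} \cos(b x)\, e^{- 4 x^{2}}\, dx,$$
so $I'(b) = - \frac{b}{8}\, I(b)$.

This is a separable first-order ODE; solving with the initial condition $I(0) = \int_{-\infty}^{\infty} e^{- 4 x^{2}}\,dx = \frac{\sqrt{\pi}}{2}$ gives
$$I(b) = \frac{\sqrt{\pi} e^{- \frac{b^{2}}{16}}}{2}.$$

Setting $b = \frac{3}{2}$:
$$I = \frac{\sqrt{\pi}}{2 e^{\frac{9}{64}}}.$$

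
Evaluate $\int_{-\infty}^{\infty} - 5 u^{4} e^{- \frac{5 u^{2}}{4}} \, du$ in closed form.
$- \frac{24 \sqrt{5} \sqrt{\pi}}{25}$

Start from the elementary integral
$$J(a) = \int_{-\infty}^{\infty} - 5 e^{- a u^{2}} \, du = - \frac{5 \sqrt{\pi}}{\sqrt{a}}.$$

Differentiating under the integral sign brings down a factor of $(-u^2)$:
$$\frac{dJ}{da} = \int_{-\infty}^{\infty} 5 u^{2} e^{- a u^{2}} \, du = \frac{5 \sqrt{\pi}}{2 a^{\frac{3}{2}}}.$$

Repeating twice in total — each differentiation brings down another $(-u^2)$ — gives
$$\frac{d^{2}J}{da^{2}} = \int_{-\infty}^{\infty} - 5 u^{4} e^{- a u^{2}} \, du = - \frac{15 \sqrt{\pi}}{4 a^{\frac{5}{2}}},$$
and the integrand here is exactly the target integrand, so $I = - \frac{15 \sqrt{\pi}}{4 a^{\frac{5}{2}}}$.

Setting $a = \frac{5}{4}$:
$$I = - \frac{24 \sqrt{5} \sqrt{\pi}}{25}.$$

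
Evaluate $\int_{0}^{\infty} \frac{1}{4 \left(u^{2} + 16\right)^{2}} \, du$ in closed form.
$\frac{\pi}{1024}$

Recall the elementary integral
$$J(a) = \int_{0}^{\infty} \frac{1}{4 \left(a^{2} + u^{2}\right)} \, du = \frac{\pi}{8 a}.$$

Differentiating under the integral sign with respect to $a$,
$$\frac{dJ}{da} = \int_{0}^{\infty} - \frac{a}{2 \left(a^{2} + u^{2}\right)^{2}} \, du = - \frac{\pi}{8 a^{2}},$$
so $\int_{0}^{\infty} \frac{1}{4 \left(a^{2} + u^{2}\right)^{2}} \, du = \frac{\pi}{16 a^{3}}$.

Setting $a = 4$:
$$I = \frac{\pi}{1024}.$$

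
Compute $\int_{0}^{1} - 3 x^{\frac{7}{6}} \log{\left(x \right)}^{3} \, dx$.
$\frac{23328}{28561}$

Start from the elementary integral
$$J(a) = \int_{0}^{1} - 3 x^{a} \, dx = - \frac{3}{a + 1}.$$

Differentiating under the integral sign brings down a factor of $\ln x$:
$$\frac{dJ}{da} = \int_{0}^{1} - 3 x^{a} \log{\left(x \right)} \, dx = \frac{3}{\left(a + 1\right)^{2}}.$$

Repeating $3$ times in total — each differentiation brings down another $\ln x$ — gives
$$\frac{d^{3}J}{da^{3}} = \int_{0}^{1} - 3 x^{a} \log{\left(x \right)}^{3} \, dx = \frac{18}{\left(a + 1\right)^{4}},$$
and the integrand here is exactly the target integrand, so $I = \frac{18}{\left(a + 1\right)^{4}}$.

Setting $a = \frac{7}{6}$:
$$I = \frac{23328}{28561}.$$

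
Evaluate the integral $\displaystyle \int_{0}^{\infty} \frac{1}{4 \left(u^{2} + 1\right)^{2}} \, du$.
$\frac{\pi}{16}$

Begin with the known result
$$J(a) = \int_{0}^{\infty} \frac{1}{4 \left(a^{2} + u^{2}\right)} \, du = \frac{\pi}{8 a}.$$

Differentiating under the integral sign with respect to $a$,
$$\frac{dJ}{da} = \int_{0}^{\infty} - \frac{a}{2 \left(a^{2} + u^{2}\right)^{2}} \, du = - \frac{\pi}{8 a^{2}},$$
so $\int_{0}^{\infty} \frac{1}{4 \left(a^{2} + u^{2}\right)^{2}} \, du = \frac{\pi}{16 a^{3}}$.

Setting $a = 1$:
$$I = \frac{\pi}{16}.$$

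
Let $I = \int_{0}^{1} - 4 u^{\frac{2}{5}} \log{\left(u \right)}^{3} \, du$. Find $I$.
$\frac{15000}{2401}$

Consider the simpler parametrised integral
$$J(a) = \int_{0}^{1} - 4 u^{a} \, du = - \frac{4}{a + 1}.$$

Differentiating under the integral sign brings down a factor of $\ln u$:
$$\frac{dJ}{da} = \int_{0}^{1} - 4 u^{a} \log{\left(u \right)} \, du = \frac{4}{\left(a + 1\right)^{2}}.$$

Repeating $3$ times in total — each differentiation brings down another $\ln u$ — gives
$$\frac{d^{3}J}{da^{3}} = \int_{0}^{1} - 4 u^{a} \log{\left(u \right)}^{3} \, du = \frac{24}{\left(a + 1\right)^{4}},$$
and the integrand here is exactly the target integrand, so $I = \frac{24}{\left(a + 1\right)^{4}}$.

Setting $a = \frac{2}{5}$:
$$I = \frac{15000}{2401}.$$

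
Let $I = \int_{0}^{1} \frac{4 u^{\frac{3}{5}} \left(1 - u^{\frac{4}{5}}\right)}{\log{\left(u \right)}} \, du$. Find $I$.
$\log{\left(\frac{16}{81} \right)}$

Introduce a parameter $a$ in the exponent: let $I(a) = \int_{0}^{1} \frac{4 \left(- u^{\frac{7}{5}} + u^{a}\right)}{\log{\left(u \right)}} \, du$.

Since $\dfrac{\partial}{\partial a}\,u^{a} = u^{a} \ln u$, the $\ln u$ in the denominator cancels and
$$\frac{dI}{da} = \int_{0}^{1} 4 u^{a} \, du = 4 \left[\frac{u^{a+1}}{a+1}\right]_0^1 = \frac{4}{a + 1}.$$

Integrating with respect to $a$ gives $I(a) = \log{\left(\frac{625 \left(a + 1\right)^{4}}{20736} \right)} + C$.

At $a = \frac{7}{5}$ the integrand is identically $0$, so $I(\frac{7}{5}) = 0$. The closed form gives $0$, hence $C = 0$.

Setting $a = \frac{3}{5}$:
$$I = \log{\left(\frac{16}{81} \right)}.$$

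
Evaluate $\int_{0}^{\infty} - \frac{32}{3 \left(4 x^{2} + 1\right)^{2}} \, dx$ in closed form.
$- \frac{4 \pi}{3}$

Recall the elementary integral
$$J(a) = \int_{0}^{\infty} - \frac{2}{3 \left(a^{2} + x^{2}\right)} \, dx = - \frac{\pi}{3 a}.$$

Differentiating under the integral sign with respect to $a$,
$$\frac{dJ}{da} = \int_{0}^{\infty} \frac{4 a}{3 \left(a^{2} + x^{2}\right)^{2}} \, dx = \frac{\pi}{3 a^{2}},$$
so $\int_{0}^{\infty} - \frac{2}{3 \left(a^{2} + x^{2}\right)^{2}} \, dx = - \frac{\pi}{6 a^{3}}$.

Setting $a = \frac{1}{2}$:
$$I = - \frac{4 \pi}{3}.$$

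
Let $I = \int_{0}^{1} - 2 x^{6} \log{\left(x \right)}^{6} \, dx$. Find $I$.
$- \frac{1440}{823543}$

Start from the elementary integral
$$J(a) = \int_{0}^{1} - 2 x^{a} \, dx = - \frac{2}{a + 1}.$$

Differentiating under the integral sign brings down a factor of $\ln x$:
$$\frac{dJ}{da} = \int_{0}^{1} - 2 x^{a} \log{\left(x \right)} \, dx = \frac{2}{\left(a + 1\right)^{2}}.$$

Repeating $6$ times in total — each differentiation brings down another $\ln x$ — gives
$$\frac{d^{6}J}{da^{6}} = \int_{0}^{1} - 2 x^{a} \log{\left(x \right)}^{6} \, dx = - \frac{1440}{\left(a + 1\right)^{7}},$$
and the integrand here is exactly the target integrand, so $I = - \frac{1440}{\left(a + 1\right)^{7}}$.

Setting $a = 6$:
$$I = - \frac{1440}{823543}.$$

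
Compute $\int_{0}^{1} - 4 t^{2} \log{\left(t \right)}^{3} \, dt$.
$\frac{8}{27}$

Begin with the known integral
$$J(a) = \int_{0}^{1} - 4 t^{a} \, dt = - \frac{4}{a + 1}.$$

Differentiating under the integral sign brings down a factor of $\ln t$:
$$\frac{dJ}{da} = \int_{0}^{1} - 4 t^{a} \log{\left(t \right)} \, dt = \frac{4}{\left(a + 1\right)^{2}}.$$

Repeating $3$ times in total — each differentiation brings down another $\ln t$ — gives
$$\frac{d^{3}J}{da^{3}} = \int_{0}^{1} - 4 t^{a} \log{\left(t \right)}^{3} \, dt = \frac{24}{\left(a + 1\right)^{4}},$$
and the integrand here is exactly the target integrand, so $I = \frac{24}{\left(a + 1\right)^{4}}$.

Setting $a = 2$:
$$I = \frac{8}{27}.$$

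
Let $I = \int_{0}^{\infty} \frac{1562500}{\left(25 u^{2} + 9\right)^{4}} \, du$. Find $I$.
$\frac{390625 \pi}{17496}$

Begin with the known result
$$J(a) = \int_{0}^{\infty} \frac{4}{a^{2} + u^{2}} \, du = \frac{2 \pi}{a}.$$

Differentiating under the integral sign with respect to $a$,
$$\frac{dJ}{da} = \int_{0}^{\infty} - \frac{8 a}{\left(a^{2} + u^{2}\right)^{2}} \, du = - \frac{2 \pi}{a^{2}},$$
so $\int_{0}^{\infty} \frac{4}{\left(a^{2} + u^{2}\right)^{2}} \, du = \frac{\pi}{a^{3}}$.

Repeating — each differentiation of $1/(u^2+a^2)^j$ produces $-2ja/(u^2+a^2)^{j+1}$ — and dividing through by $-2ja$ at each step yields, after $3$ differentiations in total,
$$\int_{0}^{\infty} \frac{4}{\left(a^{2} + u^{2}\right)^{4}} \, du = \frac{5 \pi}{8 a^{7}}.$$

Setting $a = \frac{3}{5}$:
$$I = \frac{390625 \pi}{17496}.$$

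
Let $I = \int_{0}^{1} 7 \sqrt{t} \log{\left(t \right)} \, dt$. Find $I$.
$- \frac{28}{9}$

Start from the elementary integral
$$J(a) = \int_{0}^{1} 7 t^{a} \, dt = \frac{7}{a + 1}.$$

Differentiating under the integral sign brings down a factor of $\ln t$:
$$\frac{dJ}{da} = \int_{0}^{1} 7 t^{a} \log{\left(t \right)} \, dt = - \frac{7}{\left(a + 1\right)^{2}}.$$

The integral on the left is $I$, so $I = - \frac{7}{\left(a + 1\right)^{2}}$.

Setting $a = \frac{1}{2}$:
$$I = - \frac{28}{9}.$$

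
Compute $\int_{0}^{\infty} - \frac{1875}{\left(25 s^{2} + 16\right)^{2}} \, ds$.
$- \frac{375 \pi}{256}$

Start from the standard arctangent integral
$$J(a) = \int_{0}^{\infty} - \frac{3}{a^{2} + s^{2}} \, ds = - \frac{3 \pi}{2 a}.$$

Differentiating under the integral sign with respect to $a$,
$$\frac{dJ}{da} = \int_{0}^{\infty} \frac{6 a}{\left(a^{2} + s^{2}\right)^{2}} \, ds = \frac{3 \pi}{2 a^{2}},$$
so $\int_{0}^{\infty} - \frac{3}{\left(a^{2} + s^{2}\right)^{2}} \, ds = - \frac{3 \pi}{4 a^{3}}$.

Setting $a = \frac{4}{5}$:
$$I = - \frac{375 \pi}{256}.$$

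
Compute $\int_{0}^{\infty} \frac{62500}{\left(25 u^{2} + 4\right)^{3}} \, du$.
$\frac{9375 \pi}{128}$

Start from the standard arctangent integral
$$J(a) = \int_{0}^{\infty} \frac{4}{a^{2} + u^{2}} \, du = \frac{2 \pi}{a}.$$

Differentiating under the integral sign with respect to $a$,
$$\frac{dJ}{da} = \int_{0}^{\infty} - \frac{8 a}{\left(a^{2} + u^{2}\right)^{2}} \, du = - \frac{2 \pi}{a^{2}},$$
so $\int_{0}^{\infty} \frac{4}{\left(a^{2} + u^{2}\right)^{2}} \, du = \frac{\pi}{a^{3}}$.

Repeating — each differentiation of $1/(u^2+a^2)^j$ produces $-2ja/(u^2+a^2)^{j+1}$ — and dividing through by $-2ja$ at each step yields, after $2$ differentiations in total,
$$\int_{0}^{\infty} \frac{4}{\left(a^{2} + u^{2}\right)^{3}} \, du = \frac{3 \pi}{4 a^{5}}.$$

Setting $a = \frac{2}{5}$:
$$I = \frac{9375 \pi}{128}.$$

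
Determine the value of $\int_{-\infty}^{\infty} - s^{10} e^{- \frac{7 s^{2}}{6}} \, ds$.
$- \frac{32805 \sqrt{42} \sqrt{\pi}}{16807}$

Start from the elementary integral
$$J(a) = \int_{-\infty}^{\infty} - e^{- a s^{2}} \, ds = - \frac{\sqrt{\pi}}{\sqrt{a}}.$$

Differentiating under the integral sign brings down a factor of $(-s^2)$:
$$\frac{dJ}{da} = \int_{-\infty}^{\infty} s^{2} e^{- a s^{2}} \, ds = \frac{\sqrt{\pi}}{2 a^{\frac{3}{2}}}.$$

Repeating $5$ times in total — each differentiation brings down another $(-s^2)$ — gives
$$\frac{d^{5}J}{da^{5}} = \int_{-\infty}^{\infty} s^{10} e^{- a s^{2}} \, ds = \frac{945 \sqrt{\pi}}{32 a^{\frac{11}{2}}},$$
and the integrand here is $(-1)^{5}$ times the target integrand, so $I = (-1)^{5}\,\frac{d^{5}J}{da^{5}} = - \frac{945 \sqrt{\pi}}{32 a^{\frac{11}{2}}}$.

Setting $a = \frac{7}{6}$:
$$I = - \frac{32805 \sqrt{42} \sqrt{\pi}}{16807}.$$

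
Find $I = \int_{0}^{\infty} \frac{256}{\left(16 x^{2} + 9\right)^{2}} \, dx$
$\frac{16 \pi}{27}$

Recall the elementary integral
$$J(a) = \int_{0}^{\infty} \frac{1}{a^{2} + x^{2}} \, dx = \frac{\pi}{2 a}.$$

Differentiating under the integral sign with respect to $a$,
$$\frac{dJ}{da} = \int_{0}^{\infty} - \frac{2 a}{\left(a^{2} + x^{2}\right)^{2}} \, dx = - \frac{\pi}{2 a^{2}},$$
so $\int_{0}^{\infty} \frac{1}{\left(a^{2} + x^{2}\right)^{2}} \, dx = \frac{\pi}{4 a^{3}}$.

Setting $a = \frac{3}{4}$:
$$I = \frac{16 \pi}{27}.$$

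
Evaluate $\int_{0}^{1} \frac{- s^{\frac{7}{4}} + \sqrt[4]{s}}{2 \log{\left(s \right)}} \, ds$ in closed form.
$- \frac{\log{\left(11 \right)}}{2} + \frac{\log{\left(5 \right)}}{2}$

Replace the exponent $\frac{1}{4}$ by a parameter $a$: let $I(a) = \int_{0}^{1} \frac{- s^{\frac{7}{4}} + s^{a}}{2 \log{\left(s \right)}} \, ds$.

Since $\dfrac{\partial}{\partial a}\,s^{a} = s^{a} \ln s$, the $\ln s$ in the denominator cancels and
$$\frac{dI}{da} = \int_{0}^{1} \frac{1}{2} s^{a} \, ds = \frac{1}{2} \left[\frac{s^{a+1}}{a+1}\right]_0^1 = \frac{1}{2 \left(a + 1\right)}.$$

Integrating with respect to $a$ gives $I(a) = \frac{\log{\left(a + 1 \right)}}{2} - \frac{\log{\left(11 \right)}}{2} + \log{\left(2 \right)} + C$.

At $a = \frac{7}{4}$ the integrand is identically $0$, so $I(\frac{7}{4}) = 0$. The closed form gives $0$, hence $C = 0$.

Setting $a = \frac{1}{4}$:
$$I = - \frac{\log{\left(11 \right)}}{2} + \frac{\log{\left(5 \right)}}{2}.$$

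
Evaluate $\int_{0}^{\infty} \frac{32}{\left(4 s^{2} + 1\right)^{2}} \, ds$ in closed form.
$4 \pi$

Start from the standard arctangent integral
$$J(a) = \int_{0}^{\infty} \frac{2}{a^{2} + s^{2}} \, ds = \frac{\pi}{a}.$$

Differentiating under the integral sign with respect to $a$,
$$\frac{dJ}{da} = \int_{0}^{\infty} - \frac{4 a}{\left(a^{2} + s^{2}\right)^{2}} \, ds = - \frac{\pi}{a^{2}},$$
so $\int_{0}^{\infty} \frac{2}{\left(a^{2} + s^{2}\right)^{2}} \, ds = \frac{\pi}{2 a^{3}}$.

Setting $a = \frac{1}{2}$:
$$I = 4 \pi.$$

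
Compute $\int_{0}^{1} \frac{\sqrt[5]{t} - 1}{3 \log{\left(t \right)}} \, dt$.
$- \frac{\log{\left(5 \right)}}{3} + \frac{\log{\left(6 \right)}}{3}$

Replace the exponent $\frac{1}{5}$ by a parameter $a$: let $I(a) = \int_{0}^{1} \frac{t^{a} - 1}{3 \log{\left(t \right)}} \, dt$.

Since $\dfrac{\partial}{\partial a}\,t^{a} = t^{a} \ln t$, the $\ln t$ in the denominator cancels and
$$\frac{dI}{da} = \int_{0}^{1} \frac{1}{3} t^{a} \, dt = \frac{1}{3} \left[\frac{t^{a+1}}{a+1}\right]_0^1 = \frac{1}{3 \left(a + 1\right)}.$$

Integrating with respect to $a$ gives $I(a) = \frac{\log{\left(a + 1 \right)}}{3} + C$.

At $a = 0$ the integrand is identically $0$, so $I(0) = 0$. The closed form gives $0$, hence $C = 0$.

Setting $a = \frac{1}{5}$:
$$I = - \frac{\log{\left(5 \right)}}{3} + \frac{\log{\left(6 \right)}}{3}.$$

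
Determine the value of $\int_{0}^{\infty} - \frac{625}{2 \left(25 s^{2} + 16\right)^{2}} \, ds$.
$- \frac{125 \pi}{512}$

Begin with the known result
$$J(a) = \int_{0}^{\infty} - \frac{1}{2 \left(a^{2} + s^{2}\right)} \, ds = - \frac{\pi}{4 a}.$$

Differentiating under the integral sign with respect to $a$,
$$\frac{dJ}{da} = \int_{0}^{\infty} \frac{a}{\left(a^{2} + s^{2}\right)^{2}} \, ds = \frac{\pi}{4 a^{2}},$$
so $\int_{0}^{\infty} - \frac{1}{2 \left(a^{2} + s^{2}\right)^{2}} \, ds = - \frac{\pi}{8 a^{3}}$.

Setting $a = \frac{4}{5}$:
$$I = - \frac{125 \pi}{512}.$$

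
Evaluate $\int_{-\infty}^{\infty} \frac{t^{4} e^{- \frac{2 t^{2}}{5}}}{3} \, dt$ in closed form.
$\frac{25 \sqrt{10} \sqrt{\pi}}{32}$

Begin with the known integral
$$J(a) = \int_{-\infty}^{\infty} \frac{e^{- a t^{2}}}{3} \, dt = \frac{\sqrt{\pi}}{3 \sqrt{a}}.$$

Differentiating under the integral sign brings down a factor of $(-t^2)$:
$$\frac{dJ}{da} = \int_{-\infty}^{\infty} - \frac{t^{2} e^{- a t^{2}}}{3} \, dt = - \frac{\sqrt{\pi}}{6 a^{\frac{3}{2}}}.$$

Repeating twice in total — each differentiation brings down another $(-t^2)$ — gives
$$\frac{d^{2}J}{da^{2}} = \int_{-\infty}^{\infty} \frac{t^{4} e^{- a t^{2}}}{3} \, dt = \frac{\sqrt{\pi}}{4 a^{\frac{5}{2}}},$$
and the integrand here is exactly the target integrand, so $I = \frac{\sqrt{\pi}}{4 a^{\frac{5}{2}}}$.

Setting $a = \frac{2}{5}$:
$$I = \frac{25 \sqrt{10} \sqrt{\pi}}{32}.$$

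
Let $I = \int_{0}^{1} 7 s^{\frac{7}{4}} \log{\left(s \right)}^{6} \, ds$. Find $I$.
$\frac{82575360}{19487171}$

Consider the simpler parametrised integral
$$J(a) = \int_{0}^{1} 7 s^{a} \, ds = \frac{7}{a + 1}.$$

Differentiating under the integral sign brings down a factor of $\ln s$:
$$\frac{dJ}{da} = \int_{0}^{1} 7 s^{a} \log{\left(s \right)} \, ds = - \frac{7}{\left(a + 1\right)^{2}}.$$

Repeating $6$ times in total — each differentiation brings down another $\ln s$ — gives
$$\frac{d^{6}J}{da^{6}} = \int_{0}^{1} 7 s^{a} \log{\left(s \right)}^{6} \, ds = \frac{5040}{\left(a + 1\right)^{7}},$$
and the integrand here is exactly the target integrand, so $I = \frac{5040}{\left(a + 1\right)^{7}}$.

Setting $a = \frac{7}{4}$:
$$I = \frac{82575360}{19487171}.$$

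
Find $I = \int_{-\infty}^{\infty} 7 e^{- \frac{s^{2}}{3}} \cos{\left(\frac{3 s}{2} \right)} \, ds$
$\frac{7 \sqrt{3} \sqrt{\pi}}{e^{\frac{27}{16}}}$

Let $b$ denote the cosine frequency and define $I(b) = \int_{-\infty}^{\infty} 7 e^{- \frac{s^{2}}{3}} \cos{\left(b s \right)} \, ds$.

Differentiating under the integral sign,
$$I'(b) = \int_{-\infty}^{\infty} - 7 s e^{- \frac{s^{2}}{3}} \sin{\left(b s \right)} \, ds.$$

Integrate $\int_{-\infty}^{\infty} s \sin(b s)\, e^{- \frac{s^{2}}{3}}\, ds$ by parts with $u = \sin(b s)$ and $dv = s\, e^{- \frac{s^{2}}{3}}\, ds$, giving $v = - \frac{3 e^{- \frac{s^{2}}{3}}}{2}$. The boundary term vanishes and
$$\int_{-\infty}^{\infty} s \sin(b s)\, e^{- \frac{s^{2}}{3}}\, ds = \frac{3 b}{2} \int_{-\infty}^{\infty} \cos(b s)\, e^{- \frac{s^{2}}{3}}\, ds,$$
so $I'(b) = - \frac{3 b}{2}\, I(b)$.

This is a separable first-order ODE; solving with the initial condition $I(0) = \int_{-\infty}^{\infty} 7 e^{- \frac{s^{2}}{3}}\,ds = 7 \sqrt{3} \sqrt{\pi}$ gives
$$I(b) = 7 \sqrt{3} \sqrt{\pi} e^{- \frac{3 b^{2}}{4}}.$$

Setting $b = \frac{3}{2}$:
$$I = \frac{7 \sqrt{3} \sqrt{\pi}}{e^{\frac{27}{16}}}.$$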